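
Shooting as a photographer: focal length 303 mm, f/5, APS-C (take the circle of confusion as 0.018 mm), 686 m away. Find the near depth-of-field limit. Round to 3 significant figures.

Hyperfocal distance H = f²/(N·c) + f = 303²/(5 × 0.018) + 303 = 91809/0.09 + 303 ≈ 1020403.0 mm ≈ 1020 m.
Near limit Dn = s·(H − f)/(H + s − 2f) = 686000 × (1020403.0 − 303) / (1020403.0 + 686000 − 2 × 303) = 686000 × 1020100.0 / 1705797.0 ≈ 410241 mm ≈ 410 m.

410 m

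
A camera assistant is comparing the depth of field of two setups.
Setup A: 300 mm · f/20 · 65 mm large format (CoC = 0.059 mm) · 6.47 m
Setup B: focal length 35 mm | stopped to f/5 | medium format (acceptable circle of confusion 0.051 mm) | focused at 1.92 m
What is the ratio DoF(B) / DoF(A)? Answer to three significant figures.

1.69

Setup A: H = 300²/(20×0.059) + 300 ≈ 76571.2 mm; DoF = Df − Dn = 7039.5 − 5985.8 ≈ 1053.7 mm.
Setup B: H = 35²/(5×0.051) + 35 ≈ 4838.9 mm; DoF = Df − Dn = 3159.9 − 1378.9 ≈ 1781.0 mm.
Ratio = 1781.0 / 1053.7 ≈ 1.69.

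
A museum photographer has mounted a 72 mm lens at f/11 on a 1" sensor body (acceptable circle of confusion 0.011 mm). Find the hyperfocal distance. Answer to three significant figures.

Hyperfocal distance H = f²/(N·c) + f = 72²/(11 × 0.011) + 72 = 5184/0.121 + 72 ≈ 42915.0 mm ≈ 42.9 m.

42.9 m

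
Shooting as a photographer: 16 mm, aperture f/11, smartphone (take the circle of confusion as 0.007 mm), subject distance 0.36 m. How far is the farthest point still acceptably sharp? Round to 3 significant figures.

402 mm

Hyperfocal distance H = f²/(N·c) + f = 16²/(11 × 0.007) + 16 = 256/0.077 + 16 ≈ 3340.7 mm ≈ 3.341 m.
Far limit Df = s·(H − f)/(H − s) = 360 × (3340.7 − 16) / (3340.7 − 360) = 360 × 3324.7 / 2980.7 ≈ 401.55 mm.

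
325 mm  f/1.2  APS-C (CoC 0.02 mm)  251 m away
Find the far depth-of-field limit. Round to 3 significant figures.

Hyperfocal distance H = f²/(N·c) + f = 325²/(1.2 × 0.02) + 325 = 105625/0.024 + 325 ≈ 4401366.7 mm ≈ 4401 m.
Far limit Df = s·(H − f)/(H − s) = 251000 × (4401366.7 − 325) / (4401366.7 − 251000) = 251000 × 4401041.7 / 4150366.7 ≈ 266160 mm ≈ 266 m.

266 m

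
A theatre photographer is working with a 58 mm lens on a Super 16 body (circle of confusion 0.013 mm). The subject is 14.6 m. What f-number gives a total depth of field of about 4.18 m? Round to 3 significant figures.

Write h = H − f = f²/(N·c). The thin-lens limits are Dn = s·h/(h + (s−f)) and Df = s·h/(h − (s−f)), so DoF = Df − Dn = 2·s·(s−f)·h / (h² − (s−f)²).
That is a quadratic in h: DoF·h² − 2·s·(s−f)·h − DoF·(s−f)² = 0 ⇒ h = (s−f)·(s + √(s² + DoF²)) / DoF = 14542 × (14600 + √(14600² + 4180²)) / 4180 = 14542 × (14600 + 15186.6) / 4180 ≈ 103626 mm.
Then N = f²/(c·h) = 58² / (0.013 × 103626) = 3364 / 1347.1 ≈ 2.50.

f/2.50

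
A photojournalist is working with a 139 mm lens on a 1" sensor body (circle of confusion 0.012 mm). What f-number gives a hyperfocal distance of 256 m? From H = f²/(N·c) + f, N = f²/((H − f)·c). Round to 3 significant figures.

Rearrange H = f²/(N·c) + f for N: N = f² / ((H − f)·c).
N = 139² / ((256000 − 139) × 0.012) = 19321 / 3070 ≈ 6.29.

f/6.29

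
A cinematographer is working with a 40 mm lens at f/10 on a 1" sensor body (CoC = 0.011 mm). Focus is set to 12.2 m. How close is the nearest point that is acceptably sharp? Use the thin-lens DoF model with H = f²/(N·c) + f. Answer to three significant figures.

6.64 m

Hyperfocal distance H = f²/(N·c) + f = 40²/(10 × 0.011) + 40 = 1600/0.11 + 40 ≈ 14585.5 mm ≈ 14.59 m.
Near limit Dn = s·(H − f)/(H + s − 2f) = 12200 × (14585.5 − 40) / (14585.5 + 12200 − 2 × 40) = 12200 × 14545.5 / 26705.5 ≈ 6644.9 mm ≈ 6.64 m.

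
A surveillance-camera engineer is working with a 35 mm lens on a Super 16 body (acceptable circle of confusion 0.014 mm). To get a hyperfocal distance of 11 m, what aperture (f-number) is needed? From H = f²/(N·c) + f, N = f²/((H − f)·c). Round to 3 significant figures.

Rearrange H = f²/(N·c) + f for N: N = f² / ((H − f)·c).
N = 35² / ((11000 − 35) × 0.014) = 1225 / 153.5 ≈ 7.98.

f/7.98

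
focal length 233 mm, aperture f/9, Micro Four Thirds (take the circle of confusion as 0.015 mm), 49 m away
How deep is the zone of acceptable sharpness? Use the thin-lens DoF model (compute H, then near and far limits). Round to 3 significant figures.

12.1 m

Hyperfocal distance H = f²/(N·c) + f = 233²/(9 × 0.015) + 233 = 54289/0.135 + 233 ≈ 402373.7 mm ≈ 402.4 m.
Near limit Dn = s·(H − f)/(H + s − 2f) = 49000 × (402373.7 − 233) / (402373.7 + 49000 − 2 × 233) = 49000 × 402140.7 / 450907.7 ≈ 43701 mm.
Far limit Df = s·(H − f)/(H − s) = 49000 × (402373.7 − 233) / (402373.7 − 49000) = 49000 × 402140.7 / 353373.7 ≈ 55762 mm.
Depth of field = Df − Dn = 55762 − 43701 ≈ 12061 mm ≈ 12.1 m.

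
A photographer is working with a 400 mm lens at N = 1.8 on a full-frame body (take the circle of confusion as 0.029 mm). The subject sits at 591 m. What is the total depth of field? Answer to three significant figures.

237 m

Hyperfocal distance H = f²/(N·c) + f = 400²/(1.8 × 0.029) + 400 = 160000/0.0522 + 400 ≈ 3065534.1 mm ≈ 3066 m.
Near limit Dn = s·(H − f)/(H + s − 2f) = 591000 × (3065534.1 − 400) / (3065534.1 + 591000 − 2 × 400) = 591000 × 3065134.1 / 3655734.1 ≈ 495521 mm.
Far limit Df = s·(H − f)/(H − s) = 591000 × (3065534.1 − 400) / (3065534.1 − 591000) = 591000 × 3065134.1 / 2474534.1 ≈ 732055 mm.
Depth of field = Df − Dn = 732055 − 495521 ≈ 236534 mm ≈ 237 m.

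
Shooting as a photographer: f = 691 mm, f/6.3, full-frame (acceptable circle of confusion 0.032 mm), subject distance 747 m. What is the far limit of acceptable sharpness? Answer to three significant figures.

1090 m

Hyperfocal distance H = f²/(N·c) + f = 691²/(6.3 × 0.032) + 691 = 477481/0.2016 + 691 ≈ 2369148.3 mm ≈ 2369 m.
Far limit Df = s·(H − f)/(H − s) = 747000 × (2369148.3 − 691) / (2369148.3 − 747000) = 747000 × 2368457.3 / 1622148.3 ≈ 1090676 mm ≈ 1090 m.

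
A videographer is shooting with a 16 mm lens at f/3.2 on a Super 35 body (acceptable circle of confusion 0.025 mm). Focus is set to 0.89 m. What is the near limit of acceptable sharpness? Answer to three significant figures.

0.699 m

Hyperfocal distance H = f²/(N·c) + f = 16²/(3.2 × 0.025) + 16 = 256/0.08 + 16 ≈ 3216.0 mm ≈ 3.216 m.
Near limit Dn = s·(H − f)/(H + s − 2f) = 890 × (3216.0 − 16) / (3216.0 + 890 − 2 × 16) = 890 × 3200.0 / 4074.0 ≈ 699.07 mm ≈ 0.699 m.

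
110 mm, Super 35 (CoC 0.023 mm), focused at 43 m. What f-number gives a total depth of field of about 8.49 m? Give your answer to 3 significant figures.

f/1.20

Write h = H − f = f²/(N·c). The thin-lens limits are Dn = s·h/(h + (s−f)) and Df = s·h/(h − (s−f)), so DoF = Df − Dn = 2·s·(s−f)·h / (h² − (s−f)²).
That is a quadratic in h: DoF·h² − 2·s·(s−f)·h − DoF·(s−f)² = 0 ⇒ h = (s−f)·(s + √(s² + DoF²)) / DoF = 42890 × (43000 + √(43000² + 8490²)) / 8490 = 42890 × (43000 + 43830.1) / 8490 ≈ 438651 mm.
Then N = f²/(c·h) = 110² / (0.023 × 438651) = 12100 / 10089 ≈ 1.20.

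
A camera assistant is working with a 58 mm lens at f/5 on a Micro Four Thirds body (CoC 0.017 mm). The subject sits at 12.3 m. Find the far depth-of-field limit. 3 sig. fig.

17.8 m

Hyperfocal distance H = f²/(N·c) + f = 58²/(5 × 0.017) + 58 = 3364/0.085 + 58 ≈ 39634.5 mm ≈ 39.63 m.
Far limit Df = s·(H − f)/(H − s) = 12300 × (39634.5 − 58) / (39634.5 − 12300) = 12300 × 39576.5 / 27334.5 ≈ 17809 mm ≈ 17.8 m.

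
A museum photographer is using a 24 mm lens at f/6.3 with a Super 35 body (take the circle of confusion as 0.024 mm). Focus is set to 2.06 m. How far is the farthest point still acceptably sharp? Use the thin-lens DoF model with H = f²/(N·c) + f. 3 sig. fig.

4.42 m

Hyperfocal distance H = f²/(N·c) + f = 24²/(6.3 × 0.024) + 24 = 576/0.1512 + 24 ≈ 3833.5 mm ≈ 3.834 m.
Far limit Df = s·(H − f)/(H − s) = 2060 × (3833.5 − 24) / (3833.5 − 2060) = 2060 × 3809.5 / 1773.5 ≈ 4424.9 mm ≈ 4.42 m.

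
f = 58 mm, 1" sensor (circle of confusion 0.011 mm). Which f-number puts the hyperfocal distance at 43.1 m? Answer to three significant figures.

Rearrange H = f²/(N·c) + f for N: N = f² / ((H − f)·c).
N = 58² / ((43100 − 58) × 0.011) = 3364 / 473.5 ≈ 7.11.

f/7.11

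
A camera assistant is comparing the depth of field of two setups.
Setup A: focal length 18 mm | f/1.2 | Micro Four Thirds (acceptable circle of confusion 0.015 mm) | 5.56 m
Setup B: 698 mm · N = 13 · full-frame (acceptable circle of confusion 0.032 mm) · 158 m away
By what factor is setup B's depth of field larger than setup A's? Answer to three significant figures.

11.4

Setup A: H = 18²/(1.2×0.015) + 18 ≈ 18018.0 mm; DoF = Df − Dn = 8033.4 − 4251.1 ≈ 3782.3 mm.
Setup B: H = 698²/(13×0.032) + 698 ≈ 1171861.5 mm; DoF = Df − Dn = 182514 − 139291 ≈ 43223 mm.
Ratio = 43223 / 3782.3 ≈ 11.4.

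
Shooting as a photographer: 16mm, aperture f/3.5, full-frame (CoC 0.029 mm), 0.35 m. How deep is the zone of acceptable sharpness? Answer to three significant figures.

94.4 mm

Hyperfocal distance H = f²/(N·c) + f = 16²/(3.5 × 0.029) + 16 = 256/0.1015 + 16 ≈ 2538.2 mm ≈ 2.538 m.
Near limit Dn = s·(H − f)/(H + s − 2f) = 350 × (2538.2 − 16) / (2538.2 + 350 − 2 × 16) = 350 × 2522.2 / 2856.2 ≈ 309.071 mm.
Far limit Df = s·(H − f)/(H − s) = 350 × (2538.2 − 16) / (2538.2 − 350) = 350 × 2522.2 / 2188.2 ≈ 403.424 mm.
Depth of field = Df − Dn = 403.424 − 309.071 ≈ 94.353 mm.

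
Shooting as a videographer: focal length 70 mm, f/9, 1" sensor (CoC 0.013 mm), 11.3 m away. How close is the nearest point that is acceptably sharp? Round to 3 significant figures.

8.91 m

Hyperfocal distance H = f²/(N·c) + f = 70²/(9 × 0.013) + 70 = 4900/0.117 + 70 ≈ 41950.3 mm ≈ 41.95 m.
Near limit Dn = s·(H − f)/(H + s − 2f) = 11300 × (41950.3 − 70) / (41950.3 + 11300 − 2 × 70) = 11300 × 41880.3 / 53110.3 ≈ 8910.7 mm ≈ 8.91 m.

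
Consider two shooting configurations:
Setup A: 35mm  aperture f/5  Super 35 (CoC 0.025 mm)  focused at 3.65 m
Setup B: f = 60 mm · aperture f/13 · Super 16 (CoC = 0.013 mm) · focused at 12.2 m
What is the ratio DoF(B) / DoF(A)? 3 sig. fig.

6.61

Setup A: H = 35²/(5×0.025) + 35 ≈ 9835.0 mm; DoF = Df − Dn = 5783.3 − 2666.4 ≈ 3116.9 mm.
Setup B: H = 60²/(13×0.013) + 60 ≈ 21361.8 mm; DoF = Df − Dn = 28366 − 7771 ≈ 20595 mm.
Ratio = 20595 / 3116.9 ≈ 6.61.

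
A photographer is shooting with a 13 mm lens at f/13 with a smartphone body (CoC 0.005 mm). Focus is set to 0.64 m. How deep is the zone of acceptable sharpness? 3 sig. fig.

328 mm

Hyperfocal distance H = f²/(N·c) + f = 13²/(13 × 0.005) + 13 = 169/0.065 + 13 ≈ 2613.0 mm ≈ 2.613 m.
Near limit Dn = s·(H − f)/(H + s − 2f) = 640 × (2613.0 − 13) / (2613.0 + 640 − 2 × 13) = 640 × 2600.0 / 3227.0 ≈ 515.65 mm.
Far limit Df = s·(H − f)/(H − s) = 640 × (2613.0 − 13) / (2613.0 − 640) = 640 × 2600.0 / 1973.0 ≈ 843.39 mm.
Depth of field = Df − Dn = 843.39 − 515.65 ≈ 327.74 mm.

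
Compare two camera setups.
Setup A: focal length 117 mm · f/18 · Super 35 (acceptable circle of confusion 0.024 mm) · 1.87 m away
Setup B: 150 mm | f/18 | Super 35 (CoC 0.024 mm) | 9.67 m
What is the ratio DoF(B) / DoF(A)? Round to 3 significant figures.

Setup A: H = 117²/(18×0.024) + 117 ≈ 31804.5 mm; DoF = Df − Dn = 1979.51 − 1771.97 ≈ 207.54 mm.
Setup B: H = 150²/(18×0.024) + 150 ≈ 52233.3 mm; DoF = Df − Dn = 11832.9 − 8175.6 ≈ 3657.3 mm.
Ratio = 3657.3 / 207.54 ≈ 17.6.

17.6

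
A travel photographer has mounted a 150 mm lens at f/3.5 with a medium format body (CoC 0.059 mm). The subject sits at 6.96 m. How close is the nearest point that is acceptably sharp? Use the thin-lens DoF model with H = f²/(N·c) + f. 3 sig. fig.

6.55 m

Hyperfocal distance H = f²/(N·c) + f = 150²/(3.5 × 0.059) + 150 = 22500/0.2065 + 150 ≈ 109108.8 mm ≈ 109.1 m.
Near limit Dn = s·(H − f)/(H + s − 2f) = 6960 × (109108.8 − 150) / (109108.8 + 6960 − 2 × 150) = 6960 × 108958.8 / 115768.8 ≈ 6550.6 mm ≈ 6.55 m.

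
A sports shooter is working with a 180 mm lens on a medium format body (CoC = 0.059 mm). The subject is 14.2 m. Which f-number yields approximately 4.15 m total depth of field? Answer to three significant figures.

Write h = H − f = f²/(N·c). The thin-lens limits are Dn = s·h/(h + (s−f)) and Df = s·h/(h − (s−f)), so DoF = Df − Dn = 2·s·(s−f)·h / (h² − (s−f)²).
That is a quadratic in h: DoF·h² − 2·s·(s−f)·h − DoF·(s−f)² = 0 ⇒ h = (s−f)·(s + √(s² + DoF²)) / DoF = 14020 × (14200 + √(14200² + 4150²)) / 4150 = 14020 × (14200 + 14794.0) / 4150 ≈ 97951 mm.
Then N = f²/(c·h) = 180² / (0.059 × 97951) = 32400 / 5779.1 ≈ 5.61.

f/5.61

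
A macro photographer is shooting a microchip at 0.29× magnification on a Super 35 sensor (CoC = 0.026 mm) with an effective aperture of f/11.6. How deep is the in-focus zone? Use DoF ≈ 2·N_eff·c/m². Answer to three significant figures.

At magnification m, DoF ≈ 2·N_eff·c/m² = 2 × 11.6 × 0.026 / 0.29² = 0.6032 / 0.0841 ≈ 7.17 mm.

7.17 mm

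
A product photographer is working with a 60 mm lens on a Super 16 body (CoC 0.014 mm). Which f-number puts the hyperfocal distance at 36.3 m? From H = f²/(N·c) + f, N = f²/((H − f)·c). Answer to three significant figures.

f/7.10

Rearrange H = f²/(N·c) + f for N: N = f² / ((H − f)·c).
N = 60² / ((36300 − 60) × 0.014) = 3600 / 507.4 ≈ 7.10.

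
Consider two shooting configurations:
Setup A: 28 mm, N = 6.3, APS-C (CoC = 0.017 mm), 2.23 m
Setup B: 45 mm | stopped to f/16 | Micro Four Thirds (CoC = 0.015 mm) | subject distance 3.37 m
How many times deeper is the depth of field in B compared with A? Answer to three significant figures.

2.13

Setup A: H = 28²/(6.3×0.017) + 28 ≈ 7348.3 mm; DoF = Df − Dn = 3189.4 − 1714.3 ≈ 1475.1 mm.
Setup B: H = 45²/(16×0.015) + 45 ≈ 8482.5 mm; DoF = Df − Dn = 5561.7 − 2417.4 ≈ 3144.3 mm.
Ratio = 3144.3 / 1475.1 ≈ 2.13.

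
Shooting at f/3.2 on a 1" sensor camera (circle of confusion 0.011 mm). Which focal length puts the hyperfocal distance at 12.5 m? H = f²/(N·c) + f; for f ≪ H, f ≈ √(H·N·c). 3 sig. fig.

21.0 mm

From H = f²/(N·c) + f, with f ≪ H: f ≈ √(H·N·c) = √(12500 × 3.2 × 0.011) = √440.00 ≈ 20.98 mm.
The +f correction barely moves this — solving exactly, f² + N·c·f − N·c·H = 0 ⇒ f = (−N·c + √((N·c)² + 4·N·c·H))/2 = (−0.0352 + √1760.0)/2 ≈ 20.959 mm, so f ≈ 21.0 mm.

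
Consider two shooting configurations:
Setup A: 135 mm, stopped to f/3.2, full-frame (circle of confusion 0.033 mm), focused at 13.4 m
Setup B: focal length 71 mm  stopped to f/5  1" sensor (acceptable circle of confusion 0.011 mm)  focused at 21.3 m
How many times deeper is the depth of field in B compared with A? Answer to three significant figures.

Setup A: H = 135²/(3.2×0.033) + 135 ≈ 172720.2 mm; DoF = Df − Dn = 14515.7 − 12443.6 ≈ 2072.1 mm.
Setup B: H = 71²/(5×0.011) + 71 ≈ 91725.5 mm; DoF = Df − Dn = 27721 − 17294 ≈ 10427 mm.
Ratio = 10427 / 2072.1 ≈ 5.03.

5.03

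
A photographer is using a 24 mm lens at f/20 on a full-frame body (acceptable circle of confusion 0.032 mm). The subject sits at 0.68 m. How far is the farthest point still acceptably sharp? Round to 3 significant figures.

Hyperfocal distance H = f²/(N·c) + f = 24²/(20 × 0.032) + 24 = 576/0.64 + 24 ≈ 924.0 mm ≈ 0.924 m.
Far limit Df = s·(H − f)/(H − s) = 680 × (924.0 − 24) / (924.0 − 680) = 680 × 900.0 / 244.0 ≈ 2508.2 mm ≈ 2.51 m.

2.51 m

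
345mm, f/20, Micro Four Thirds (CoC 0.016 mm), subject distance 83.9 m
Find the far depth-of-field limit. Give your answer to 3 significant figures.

Hyperfocal distance H = f²/(N·c) + f = 345²/(20 × 0.016) + 345 = 119025/0.32 + 345 ≈ 372298.1 mm ≈ 372.3 m.
Far limit Df = s·(H − f)/(H − s) = 83900 × (372298.1 − 345) / (372298.1 − 83900) = 83900 × 371953.1 / 288398.1 ≈ 108208 mm ≈ 108 m.

108 m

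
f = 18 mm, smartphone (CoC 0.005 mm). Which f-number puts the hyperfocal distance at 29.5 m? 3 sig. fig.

f/2.20

Rearrange H = f²/(N·c) + f for N: N = f² / ((H − f)·c).
N = 18² / ((29500 − 18) × 0.005) = 324 / 147.4 ≈ 2.20.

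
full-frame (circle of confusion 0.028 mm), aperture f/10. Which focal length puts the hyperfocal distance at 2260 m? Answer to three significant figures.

From H = f²/(N·c) + f, with f ≪ H: f ≈ √(H·N·c) = √(2260000 × 10 × 0.028) = √632800 ≈ 795.5 mm.
Exact: f² + N·c·f − N·c·H = 0 ⇒ f = (−N·c + √((N·c)² + 4·N·c·H))/2 = (−0.28 + √2531200)/2 ≈ 795.35 mm ≈ 795 mm.

795 mm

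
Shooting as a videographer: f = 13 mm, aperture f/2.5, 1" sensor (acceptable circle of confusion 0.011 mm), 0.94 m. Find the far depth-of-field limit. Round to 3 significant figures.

Hyperfocal distance H = f²/(N·c) + f = 13²/(2.5 × 0.011) + 13 = 169/0.0275 + 13 ≈ 6158.5 mm ≈ 6.158 m.
Far limit Df = s·(H − f)/(H − s) = 940 × (6158.5 − 13) / (6158.5 − 940) = 940 × 6145.5 / 5218.5 ≈ 1107.0 mm ≈ 1.11 m.

1.11 m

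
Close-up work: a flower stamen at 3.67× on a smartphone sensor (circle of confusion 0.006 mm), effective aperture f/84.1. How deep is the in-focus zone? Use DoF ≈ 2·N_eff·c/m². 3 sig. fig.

0.0749 mm

At magnification m, DoF ≈ 2·N_eff·c/m² = 2 × 84.1 × 0.006 / 3.67² = 1.009 / 13.47 ≈ 0.0749 mm.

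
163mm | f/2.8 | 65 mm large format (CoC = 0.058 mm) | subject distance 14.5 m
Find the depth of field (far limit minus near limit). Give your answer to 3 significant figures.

Hyperfocal distance H = f²/(N·c) + f = 163²/(2.8 × 0.058) + 163 = 26569/0.1624 + 163 ≈ 163765.2 mm ≈ 163.8 m.
Near limit Dn = s·(H − f)/(H + s − 2f) = 14500 × (163765.2 − 163) / (163765.2 + 14500 − 2 × 163) = 14500 × 163602.2 / 177939.2 ≈ 13331.7 mm.
Far limit Df = s·(H − f)/(H − s) = 14500 × (163765.2 − 163) / (163765.2 − 14500) = 14500 × 163602.2 / 149265.2 ≈ 15892.7 mm.
Depth of field = Df − Dn = 15892.7 − 13331.7 ≈ 2561.0 mm ≈ 2.56 m.

2.56 m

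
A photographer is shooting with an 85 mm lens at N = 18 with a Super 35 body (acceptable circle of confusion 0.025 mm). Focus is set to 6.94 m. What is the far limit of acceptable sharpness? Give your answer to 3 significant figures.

Hyperfocal distance H = f²/(N·c) + f = 85²/(18 × 0.025) + 85 = 7225/0.45 + 85 ≈ 16140.6 mm ≈ 16.14 m.
Far limit Df = s·(H − f)/(H − s) = 6940 × (16140.6 − 85) / (16140.6 − 6940) = 6940 × 16055.6 / 9200.6 ≈ 12111 mm ≈ 12.1 m.

12.1 m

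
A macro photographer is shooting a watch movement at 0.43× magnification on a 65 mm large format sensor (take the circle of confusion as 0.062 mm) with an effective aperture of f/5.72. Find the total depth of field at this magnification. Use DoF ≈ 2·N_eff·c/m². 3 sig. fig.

3.84 mm

At magnification m, DoF ≈ 2·N_eff·c/m² = 2 × 5.72 × 0.062 / 0.43² = 0.7093 / 0.1849 ≈ 3.84 mm.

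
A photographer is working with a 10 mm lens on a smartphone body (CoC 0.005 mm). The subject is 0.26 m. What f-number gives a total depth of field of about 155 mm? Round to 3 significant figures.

f/22

Write h = H − f = f²/(N·c). The thin-lens limits are Dn = s·h/(h + (s−f)) and Df = s·h/(h − (s−f)), so DoF = Df − Dn = 2·s·(s−f)·h / (h² − (s−f)²).
That is a quadratic in h: DoF·h² − 2·s·(s−f)·h − DoF·(s−f)² = 0 ⇒ h = (s−f)·(s + √(s² + DoF²)) / DoF = 250 × (260 + √(260² + 155²)) / 155 = 250 × (260 + 302.696) / 155 ≈ 907.57 mm.
Then N = f²/(c·h) = 10² / (0.005 × 907.57) = 100 / 4.5379 ≈ 22.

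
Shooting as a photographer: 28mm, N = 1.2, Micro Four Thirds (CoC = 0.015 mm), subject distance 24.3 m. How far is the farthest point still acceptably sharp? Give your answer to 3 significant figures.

54.9 m

Hyperfocal distance H = f²/(N·c) + f = 28²/(1.2 × 0.015) + 28 = 784/0.018 + 28 ≈ 43583.6 mm ≈ 43.58 m.
Far limit Df = s·(H − f)/(H − s) = 24300 × (43583.6 − 28) / (43583.6 − 24300) = 24300 × 43555.6 / 19283.6 ≈ 54886 mm ≈ 54.9 m.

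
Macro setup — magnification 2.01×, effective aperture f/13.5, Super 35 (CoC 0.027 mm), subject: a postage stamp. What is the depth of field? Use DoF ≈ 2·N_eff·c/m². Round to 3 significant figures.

0.180 mm

At magnification m, DoF ≈ 2·N_eff·c/m² = 2 × 13.5 × 0.027 / 2.01² = 0.729 / 4.04 ≈ 0.18 mm.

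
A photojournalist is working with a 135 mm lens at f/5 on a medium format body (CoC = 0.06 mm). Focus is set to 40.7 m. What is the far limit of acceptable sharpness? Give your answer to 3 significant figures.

122 m

Hyperfocal distance H = f²/(N·c) + f = 135²/(5 × 0.06) + 135 = 18225/0.3 + 135 ≈ 60885.0 mm ≈ 60.88 m.
Far limit Df = s·(H − f)/(H − s) = 40700 × (60885.0 − 135) / (60885.0 − 40700) = 40700 × 60750.0 / 20185.0 ≈ 122493 mm ≈ 122 m.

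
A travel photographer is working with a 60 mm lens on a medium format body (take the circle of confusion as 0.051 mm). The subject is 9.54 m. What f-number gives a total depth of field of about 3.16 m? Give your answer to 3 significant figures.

Write h = H − f = f²/(N·c). The thin-lens limits are Dn = s·h/(h + (s−f)) and Df = s·h/(h − (s−f)), so DoF = Df − Dn = 2·s·(s−f)·h / (h² − (s−f)²).
That is a quadratic in h: DoF·h² − 2·s·(s−f)·h − DoF·(s−f)² = 0 ⇒ h = (s−f)·(s + √(s² + DoF²)) / DoF = 9480 × (9540 + √(9540² + 3160²)) / 3160 = 9480 × (9540 + 10049.7) / 3160 ≈ 58769 mm.
Then N = f²/(c·h) = 60² / (0.051 × 58769) = 3600 / 2997.2 ≈ 1.20.

f/1.20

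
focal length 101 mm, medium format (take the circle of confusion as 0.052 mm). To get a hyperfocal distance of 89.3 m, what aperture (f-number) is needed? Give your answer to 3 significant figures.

Rearrange H = f²/(N·c) + f for N: N = f² / ((H − f)·c).
N = 101² / ((89300 − 101) × 0.052) = 10201 / 4638 ≈ 2.20.

f/2.20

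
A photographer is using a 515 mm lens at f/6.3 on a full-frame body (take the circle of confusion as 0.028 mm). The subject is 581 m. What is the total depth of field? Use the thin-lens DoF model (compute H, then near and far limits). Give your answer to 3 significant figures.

Hyperfocal distance H = f²/(N·c) + f = 515²/(6.3 × 0.028) + 515 = 265225/0.1764 + 515 ≈ 1504058.1 mm ≈ 1504 m.
Near limit Dn = s·(H − f)/(H + s − 2f) = 581000 × (1504058.1 − 515) / (1504058.1 + 581000 − 2 × 515) = 581000 × 1503543.1 / 2084028.1 ≈ 419168 mm.
Far limit Df = s·(H − f)/(H − s) = 581000 × (1504058.1 − 515) / (1504058.1 − 581000) = 581000 × 1503543.1 / 923058.1 ≈ 946374 mm.
Depth of field = Df − Dn = 946374 − 419168 ≈ 527206 mm ≈ 527 m.

527 m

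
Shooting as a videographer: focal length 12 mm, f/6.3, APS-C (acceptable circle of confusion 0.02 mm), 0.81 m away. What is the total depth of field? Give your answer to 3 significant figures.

2.21 m

Hyperfocal distance H = f²/(N·c) + f = 12²/(6.3 × 0.02) + 12 = 144/0.126 + 12 ≈ 1154.9 mm ≈ 1.155 m.
Near limit Dn = s·(H − f)/(H + s − 2f) = 810 × (1154.9 − 12) / (1154.9 + 810 − 2 × 12) = 810 × 1142.9 / 1940.9 ≈ 477.0 mm.
Far limit Df = s·(H − f)/(H − s) = 810 × (1154.9 − 12) / (1154.9 − 810) = 810 × 1142.9 / 344.9 ≈ 2684.3 mm.
Depth of field = Df − Dn = 2684.3 − 477.0 ≈ 2207.3 mm ≈ 2.21 m.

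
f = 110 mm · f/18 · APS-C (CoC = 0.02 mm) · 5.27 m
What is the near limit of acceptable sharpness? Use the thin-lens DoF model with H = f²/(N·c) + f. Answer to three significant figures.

Hyperfocal distance H = f²/(N·c) + f = 110²/(18 × 0.02) + 110 = 12100/0.36 + 110 ≈ 33721.1 mm ≈ 33.72 m.
Near limit Dn = s·(H − f)/(H + s − 2f) = 5270 × (33721.1 − 110) / (33721.1 + 5270 − 2 × 110) = 5270 × 33611.1 / 38771.1 ≈ 4568.6 mm ≈ 4.57 m.

4.57 m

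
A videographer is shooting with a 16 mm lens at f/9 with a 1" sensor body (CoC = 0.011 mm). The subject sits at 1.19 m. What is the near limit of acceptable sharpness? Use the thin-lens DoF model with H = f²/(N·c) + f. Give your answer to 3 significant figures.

0.818 m

Hyperfocal distance H = f²/(N·c) + f = 16²/(9 × 0.011) + 16 = 256/0.099 + 16 ≈ 2601.9 mm ≈ 2.602 m.
Near limit Dn = s·(H − f)/(H + s − 2f) = 1190 × (2601.9 − 16) / (2601.9 + 1190 − 2 × 16) = 1190 × 2585.9 / 3759.9 ≈ 818.43 mm ≈ 0.818 m.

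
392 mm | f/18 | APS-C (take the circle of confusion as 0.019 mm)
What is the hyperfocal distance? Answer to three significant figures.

Hyperfocal distance H = f²/(N·c) + f = 392²/(18 × 0.019) + 392 = 153664/0.342 + 392 ≈ 449701.9 mm ≈ 450 m.

450 m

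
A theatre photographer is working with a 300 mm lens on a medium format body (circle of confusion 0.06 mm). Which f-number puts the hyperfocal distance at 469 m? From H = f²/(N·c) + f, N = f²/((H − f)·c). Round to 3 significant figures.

f/3.20

Rearrange H = f²/(N·c) + f for N: N = f² / ((H − f)·c).
N = 300² / ((469000 − 300) × 0.06) = 90000 / 28122 ≈ 3.20.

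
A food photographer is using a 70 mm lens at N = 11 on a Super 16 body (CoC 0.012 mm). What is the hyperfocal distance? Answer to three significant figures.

Hyperfocal distance H = f²/(N·c) + f = 70²/(11 × 0.012) + 70 = 4900/0.132 + 70 ≈ 37191.2 mm ≈ 37.2 m.

37.2 m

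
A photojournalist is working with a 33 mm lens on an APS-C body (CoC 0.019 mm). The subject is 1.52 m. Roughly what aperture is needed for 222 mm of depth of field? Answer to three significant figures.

Write h = H − f = f²/(N·c). The thin-lens limits are Dn = s·h/(h + (s−f)) and Df = s·h/(h − (s−f)), so DoF = Df − Dn = 2·s·(s−f)·h / (h² − (s−f)²).
That is a quadratic in h: DoF·h² − 2·s·(s−f)·h − DoF·(s−f)² = 0 ⇒ h = (s−f)·(s + √(s² + DoF²)) / DoF = 1487 × (1520 + √(1520² + 222²)) / 222 = 1487 × (1520 + 1536.13) / 222 ≈ 20471 mm.
Then N = f²/(c·h) = 33² / (0.019 × 20471) = 1089 / 388.94 ≈ 2.80.

f/2.80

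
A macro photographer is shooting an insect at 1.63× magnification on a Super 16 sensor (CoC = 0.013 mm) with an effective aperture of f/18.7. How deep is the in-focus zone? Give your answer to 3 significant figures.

0.183 mm

At magnification m, DoF ≈ 2·N_eff·c/m² = 2 × 18.7 × 0.013 / 1.63² = 0.4862 / 2.657 ≈ 0.183 mm.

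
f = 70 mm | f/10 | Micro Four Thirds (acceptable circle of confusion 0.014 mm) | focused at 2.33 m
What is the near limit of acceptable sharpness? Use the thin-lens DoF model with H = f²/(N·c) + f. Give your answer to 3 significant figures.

Hyperfocal distance H = f²/(N·c) + f = 70²/(10 × 0.014) + 70 = 4900/0.14 + 70 ≈ 35070.0 mm ≈ 35.07 m.
Near limit Dn = s·(H − f)/(H + s − 2f) = 2330 × (35070.0 − 70) / (35070.0 + 2330 − 2 × 70) = 2330 × 35000.0 / 37260.0 ≈ 2188.7 mm ≈ 2.19 m.

2.19 m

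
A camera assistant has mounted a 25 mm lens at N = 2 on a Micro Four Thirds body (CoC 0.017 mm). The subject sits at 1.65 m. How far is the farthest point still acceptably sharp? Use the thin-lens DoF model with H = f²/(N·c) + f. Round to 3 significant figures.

Hyperfocal distance H = f²/(N·c) + f = 25²/(2 × 0.017) + 25 = 625/0.034 + 25 ≈ 18407.4 mm ≈ 18.41 m.
Far limit Df = s·(H − f)/(H − s) = 1650 × (18407.4 − 25) / (18407.4 − 1650) = 1650 × 18382.4 / 16757.4 ≈ 1810.0 mm ≈ 1.81 m.

1.81 m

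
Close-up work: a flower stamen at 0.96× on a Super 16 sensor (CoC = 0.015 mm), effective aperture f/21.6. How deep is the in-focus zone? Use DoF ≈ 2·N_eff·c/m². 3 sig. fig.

0.703 mm

At magnification m, DoF ≈ 2·N_eff·c/m² = 2 × 21.6 × 0.015 / 0.96² = 0.648 / 0.9216 ≈ 0.703 mm.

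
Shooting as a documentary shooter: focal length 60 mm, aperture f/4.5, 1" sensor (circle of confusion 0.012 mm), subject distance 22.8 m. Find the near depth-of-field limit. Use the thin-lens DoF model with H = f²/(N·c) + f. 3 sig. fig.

17.0 m

Hyperfocal distance H = f²/(N·c) + f = 60²/(4.5 × 0.012) + 60 = 3600/0.054 + 60 ≈ 66726.7 mm ≈ 66.73 m.
Near limit Dn = s·(H − f)/(H + s − 2f) = 22800 × (66726.7 − 60) / (66726.7 + 22800 − 2 × 60) = 22800 × 66666.7 / 89406.7 ≈ 17001 mm ≈ 17.0 m.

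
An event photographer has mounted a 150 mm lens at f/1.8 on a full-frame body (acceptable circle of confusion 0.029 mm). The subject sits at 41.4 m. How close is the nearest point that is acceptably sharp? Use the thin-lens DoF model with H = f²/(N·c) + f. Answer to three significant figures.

37.8 m

Hyperfocal distance H = f²/(N·c) + f = 150²/(1.8 × 0.029) + 150 = 22500/0.0522 + 150 ≈ 431184.5 mm ≈ 431.2 m.
Near limit Dn = s·(H − f)/(H + s − 2f) = 41400 × (431184.5 − 150) / (431184.5 + 41400 − 2 × 150) = 41400 × 431034.5 / 472284.5 ≈ 37784 mm ≈ 37.8 m.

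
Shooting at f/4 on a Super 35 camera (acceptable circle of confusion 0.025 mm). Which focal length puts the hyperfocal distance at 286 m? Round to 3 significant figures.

From H = f²/(N·c) + f, with f ≪ H: f ≈ √(H·N·c) = √(286000 × 4 × 0.025) = √28600 ≈ 169.1 mm.
The +f correction barely moves this — solving exactly, f² + N·c·f − N·c·H = 0 ⇒ f = (−N·c + √((N·c)² + 4·N·c·H))/2 = (−0.1 + √114400)/2 ≈ 169.07 mm, so f ≈ 169 mm.

169 mm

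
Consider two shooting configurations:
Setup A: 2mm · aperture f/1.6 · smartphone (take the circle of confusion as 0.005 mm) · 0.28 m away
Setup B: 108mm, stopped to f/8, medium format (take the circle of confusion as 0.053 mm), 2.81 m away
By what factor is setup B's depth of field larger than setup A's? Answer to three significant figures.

1.24

Setup A: H = 2²/(1.6×0.005) + 2 ≈ 502.0 mm; DoF = Df − Dn = 630.63 − 179.95 ≈ 450.68 mm.
Setup B: H = 108²/(8×0.053) + 108 ≈ 27617.4 mm; DoF = Df − Dn = 3116.06 − 2558.68 ≈ 557.38 mm.
Ratio = 557.38 / 450.68 ≈ 1.24.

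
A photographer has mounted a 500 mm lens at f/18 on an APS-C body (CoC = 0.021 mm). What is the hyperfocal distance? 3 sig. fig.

662 m

Hyperfocal distance H = f²/(N·c) + f = 500²/(18 × 0.021) + 500 = 250000/0.378 + 500 ≈ 661875.7 mm ≈ 662 m.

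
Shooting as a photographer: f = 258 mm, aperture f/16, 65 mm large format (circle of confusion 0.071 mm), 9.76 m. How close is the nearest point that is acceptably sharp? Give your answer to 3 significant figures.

8.40 m

Hyperfocal distance H = f²/(N·c) + f = 258²/(16 × 0.071) + 258 = 66564/1.136 + 258 ≈ 58853.1 mm ≈ 58.85 m.
Near limit Dn = s·(H − f)/(H + s − 2f) = 9760 × (58853.1 − 258) / (58853.1 + 9760 − 2 × 258) = 9760 × 58595.1 / 68097.1 ≈ 8398.1 mm ≈ 8.40 m.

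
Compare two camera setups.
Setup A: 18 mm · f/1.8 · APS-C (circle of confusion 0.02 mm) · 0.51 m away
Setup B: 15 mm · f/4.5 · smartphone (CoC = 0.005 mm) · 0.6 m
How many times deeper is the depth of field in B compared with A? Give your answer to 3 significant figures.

Setup A: H = 18²/(1.8×0.02) + 18 ≈ 9018.0 mm; DoF = Df − Dn = 539.492 − 483.565 ≈ 55.927 mm.
Setup B: H = 15²/(4.5×0.005) + 15 ≈ 10015.0 mm; DoF = Df − Dn = 637.281 − 566.840 ≈ 70.441 mm.
Ratio = 70.441 / 55.927 ≈ 1.26.

1.26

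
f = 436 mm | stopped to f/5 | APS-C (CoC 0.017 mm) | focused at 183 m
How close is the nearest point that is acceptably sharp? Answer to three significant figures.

Hyperfocal distance H = f²/(N·c) + f = 436²/(5 × 0.017) + 436 = 190096/0.085 + 436 ≈ 2236859.5 mm ≈ 2237 m.
Near limit Dn = s·(H − f)/(H + s − 2f) = 183000 × (2236859.5 − 436) / (2236859.5 + 183000 − 2 × 436) = 183000 × 2236423.5 / 2418987.5 ≈ 169189 mm ≈ 169 m.

169 m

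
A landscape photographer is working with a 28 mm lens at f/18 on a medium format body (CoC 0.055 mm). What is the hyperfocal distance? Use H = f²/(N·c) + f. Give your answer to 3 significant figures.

0.820 m

Hyperfocal distance H = f²/(N·c) + f = 28²/(18 × 0.055) + 28 = 784/0.99 + 28 ≈ 819.9 mm ≈ 0.820 m.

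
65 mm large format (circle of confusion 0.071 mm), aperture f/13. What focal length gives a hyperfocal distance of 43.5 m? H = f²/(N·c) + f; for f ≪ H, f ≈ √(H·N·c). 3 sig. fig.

From H = f²/(N·c) + f, with f ≪ H: f ≈ √(H·N·c) = √(43500 × 13 × 0.071) = √40150 ≈ 200.4 mm.
The +f correction barely moves this — solving exactly, f² + N·c·f − N·c·H = 0 ⇒ f = (−N·c + √((N·c)² + 4·N·c·H))/2 = (−0.923 + √160603)/2 ≈ 199.91 mm, so f ≈ 200 mm.

200 mm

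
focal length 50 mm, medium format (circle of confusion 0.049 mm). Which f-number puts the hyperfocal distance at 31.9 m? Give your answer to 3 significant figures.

f/1.60

Rearrange H = f²/(N·c) + f for N: N = f² / ((H − f)·c).
N = 50² / ((31900 − 50) × 0.049) = 2500 / 1561 ≈ 1.60.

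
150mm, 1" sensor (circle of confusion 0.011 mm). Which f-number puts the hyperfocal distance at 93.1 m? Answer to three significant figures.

Rearrange H = f²/(N·c) + f for N: N = f² / ((H − f)·c).
N = 150² / ((93100 − 150) × 0.011) = 22500 / 1022 ≈ 22.

f/22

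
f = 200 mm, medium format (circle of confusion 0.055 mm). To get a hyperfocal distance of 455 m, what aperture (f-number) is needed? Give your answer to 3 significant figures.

Rearrange H = f²/(N·c) + f for N: N = f² / ((H − f)·c).
N = 200² / ((455000 − 200) × 0.055) = 40000 / 25014 ≈ 1.60.

f/1.60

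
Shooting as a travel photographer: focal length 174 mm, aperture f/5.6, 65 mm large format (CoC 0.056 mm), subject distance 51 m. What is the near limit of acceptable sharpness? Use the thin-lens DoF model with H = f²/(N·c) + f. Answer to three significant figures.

Hyperfocal distance H = f²/(N·c) + f = 174²/(5.6 × 0.056) + 174 = 30276/0.3136 + 174 ≈ 96717.4 mm ≈ 96.72 m.
Near limit Dn = s·(H − f)/(H + s − 2f) = 51000 × (96717.4 − 174) / (96717.4 + 51000 − 2 × 174) = 51000 × 96543.4 / 147369.4 ≈ 33411 mm ≈ 33.4 m.

33.4 m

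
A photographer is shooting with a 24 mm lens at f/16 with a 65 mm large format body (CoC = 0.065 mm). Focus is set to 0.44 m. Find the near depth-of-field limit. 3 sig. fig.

251 mm

Hyperfocal distance H = f²/(N·c) + f = 24²/(16 × 0.065) + 24 = 576/1.04 + 24 ≈ 577.8 mm ≈ 0.578 m.
Near limit Dn = s·(H − f)/(H + s − 2f) = 440 × (577.8 − 24) / (577.8 + 440 − 2 × 24) = 440 × 553.8 / 969.8 ≈ 251.27 mm.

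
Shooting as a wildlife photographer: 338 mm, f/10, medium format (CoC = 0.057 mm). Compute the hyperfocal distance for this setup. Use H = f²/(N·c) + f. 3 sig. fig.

201 m

Hyperfocal distance H = f²/(N·c) + f = 338²/(10 × 0.057) + 338 = 114244/0.57 + 338 ≈ 200766.1 mm ≈ 201 m.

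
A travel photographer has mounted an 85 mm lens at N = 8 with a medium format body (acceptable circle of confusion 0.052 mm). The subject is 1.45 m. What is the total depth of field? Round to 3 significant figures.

Hyperfocal distance H = f²/(N·c) + f = 85²/(8 × 0.052) + 85 = 7225/0.416 + 85 ≈ 17452.8 mm ≈ 17.45 m.
Near limit Dn = s·(H − f)/(H + s − 2f) = 1450 × (17452.8 − 85) / (17452.8 + 1450 − 2 × 85) = 1450 × 17367.8 / 18732.8 ≈ 1344.34 mm.
Far limit Df = s·(H − f)/(H − s) = 1450 × (17452.8 − 85) / (17452.8 − 1450) = 1450 × 17367.8 / 16002.8 ≈ 1573.68 mm.
Depth of field = Df − Dn = 1573.68 − 1344.34 ≈ 229.34 mm.

229 mm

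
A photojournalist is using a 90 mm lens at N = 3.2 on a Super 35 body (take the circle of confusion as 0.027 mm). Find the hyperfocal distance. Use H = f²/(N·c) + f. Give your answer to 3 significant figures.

93.8 m

Hyperfocal distance H = f²/(N·c) + f = 90²/(3.2 × 0.027) + 90 = 8100/0.0864 + 90 ≈ 93840.0 mm ≈ 93.8 m.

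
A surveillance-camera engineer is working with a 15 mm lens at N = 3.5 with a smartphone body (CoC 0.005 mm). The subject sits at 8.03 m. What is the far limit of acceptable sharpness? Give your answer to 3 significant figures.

21.3 m

Hyperfocal distance H = f²/(N·c) + f = 15²/(3.5 × 0.005) + 15 = 225/0.0175 + 15 ≈ 12872.1 mm ≈ 12.87 m.
Far limit Df = s·(H − f)/(H − s) = 8030 × (12872.1 − 15) / (12872.1 − 8030) = 8030 × 12857.1 / 4842.1 ≈ 21322 mm ≈ 21.3 m.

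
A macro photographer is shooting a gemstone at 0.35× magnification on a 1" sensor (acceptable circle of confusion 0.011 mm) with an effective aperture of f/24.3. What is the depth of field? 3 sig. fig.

4.36 mm

At magnification m, DoF ≈ 2·N_eff·c/m² = 2 × 24.3 × 0.011 / 0.35² = 0.5346 / 0.1225 ≈ 4.36 mm.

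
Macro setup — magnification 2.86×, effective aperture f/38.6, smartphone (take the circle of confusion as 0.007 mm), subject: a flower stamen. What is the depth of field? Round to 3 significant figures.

0.0661 mm

At magnification m, DoF ≈ 2·N_eff·c/m² = 2 × 38.6 × 0.007 / 2.86² = 0.5404 / 8.18 ≈ 0.0661 mm.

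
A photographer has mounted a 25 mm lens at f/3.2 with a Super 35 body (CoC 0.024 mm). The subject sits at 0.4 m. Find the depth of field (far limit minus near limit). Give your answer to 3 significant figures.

36.9 mm

Hyperfocal distance H = f²/(N·c) + f = 25²/(3.2 × 0.024) + 25 = 625/0.0768 + 25 ≈ 8163.0 mm ≈ 8.163 m.
Near limit Dn = s·(H − f)/(H + s − 2f) = 400 × (8163.0 − 25) / (8163.0 + 400 − 2 × 25) = 400 × 8138.0 / 8513.0 ≈ 382.380 mm.
Far limit Df = s·(H − f)/(H − s) = 400 × (8163.0 − 25) / (8163.0 − 400) = 400 × 8138.0 / 7763.0 ≈ 419.322 mm.
Depth of field = Df − Dn = 419.322 − 382.380 ≈ 36.942 mm.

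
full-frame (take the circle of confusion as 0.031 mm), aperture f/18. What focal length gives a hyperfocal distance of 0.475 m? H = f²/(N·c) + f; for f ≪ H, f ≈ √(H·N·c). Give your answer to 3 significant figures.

From H = f²/(N·c) + f, with f ≪ H: f ≈ √(H·N·c) = √(475 × 18 × 0.031) = √265.05 ≈ 16.28 mm.
Exact: f² + N·c·f − N·c·H = 0 ⇒ f = (−N·c + √((N·c)² + 4·N·c·H))/2 = (−0.558 + √1060.5)/2 ≈ 16.004 mm ≈ 16.0 mm.

16.0 mm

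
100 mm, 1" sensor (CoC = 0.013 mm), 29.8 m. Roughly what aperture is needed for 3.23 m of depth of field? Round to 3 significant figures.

f/1.40

Write h = H − f = f²/(N·c). The thin-lens limits are Dn = s·h/(h + (s−f)) and Df = s·h/(h − (s−f)), so DoF = Df − Dn = 2·s·(s−f)·h / (h² − (s−f)²).
That is a quadratic in h: DoF·h² − 2·s·(s−f)·h − DoF·(s−f)² = 0 ⇒ h = (s−f)·(s + √(s² + DoF²)) / DoF = 29700 × (29800 + √(29800² + 3230²)) / 3230 = 29700 × (29800 + 29974.5) / 3230 ≈ 549630 mm.
Then N = f²/(c·h) = 100² / (0.013 × 549630) = 10000 / 7145.2 ≈ 1.40.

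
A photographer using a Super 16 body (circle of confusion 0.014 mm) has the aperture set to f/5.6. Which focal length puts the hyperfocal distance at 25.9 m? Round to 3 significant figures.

From H = f²/(N·c) + f, with f ≪ H: f ≈ √(H·N·c) = √(25900 × 5.6 × 0.014) = √2030.6 ≈ 45.06 mm.
Exact: f² + N·c·f − N·c·H = 0 ⇒ f = (−N·c + √((N·c)² + 4·N·c·H))/2 = (−0.0784 + √8122.2)/2 ≈ 45.023 mm ≈ 45.0 mm.

45.0 mm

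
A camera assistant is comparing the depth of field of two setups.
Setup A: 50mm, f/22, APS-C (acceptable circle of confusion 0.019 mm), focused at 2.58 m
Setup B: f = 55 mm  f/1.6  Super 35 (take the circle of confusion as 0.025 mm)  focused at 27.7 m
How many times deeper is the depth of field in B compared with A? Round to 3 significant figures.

Setup A: H = 50²/(22×0.019) + 50 ≈ 6030.9 mm; DoF = Df − Dn = 4471.5 − 1813.1 ≈ 2658.4 mm.
Setup B: H = 55²/(1.6×0.025) + 55 ≈ 75680.0 mm; DoF = Df − Dn = 43660 − 20285 ≈ 23375 mm.
Ratio = 23375 / 2658.4 ≈ 8.79.

8.79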